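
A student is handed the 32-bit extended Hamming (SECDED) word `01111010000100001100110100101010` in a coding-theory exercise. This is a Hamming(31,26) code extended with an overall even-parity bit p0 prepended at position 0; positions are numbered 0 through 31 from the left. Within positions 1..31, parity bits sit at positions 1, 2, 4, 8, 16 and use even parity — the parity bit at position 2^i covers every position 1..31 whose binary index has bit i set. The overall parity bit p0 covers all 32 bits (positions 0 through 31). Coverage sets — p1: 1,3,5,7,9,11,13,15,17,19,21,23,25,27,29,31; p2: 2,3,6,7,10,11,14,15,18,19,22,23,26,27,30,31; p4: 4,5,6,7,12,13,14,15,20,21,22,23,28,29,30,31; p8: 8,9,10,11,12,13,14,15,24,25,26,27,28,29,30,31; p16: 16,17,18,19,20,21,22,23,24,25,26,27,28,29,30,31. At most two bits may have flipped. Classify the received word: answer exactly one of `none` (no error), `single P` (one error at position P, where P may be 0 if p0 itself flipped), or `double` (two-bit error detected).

s1: b1⊕b3⊕b5⊕b7⊕b9⊕b11⊕b13⊕b15⊕b17⊕b19⊕b21⊕b23⊕b25⊕b27⊕b29⊕b31 = 1⊕1⊕0⊕0⊕0⊕1⊕0⊕0⊕1⊕0⊕1⊕1⊕0⊕0⊕0⊕0 = 0
s2: b2⊕b3⊕b6⊕b7⊕b10⊕b11⊕b14⊕b15⊕b18⊕b19⊕b22⊕b23⊕b26⊕b27⊕b30⊕b31 = 1⊕1⊕1⊕0⊕0⊕1⊕0⊕0⊕0⊕0⊕0⊕1⊕1⊕0⊕1⊕0 = 1
s4: b4⊕b5⊕b6⊕b7⊕b12⊕b13⊕b14⊕b15⊕b20⊕b21⊕b22⊕b23⊕b28⊕b29⊕b30⊕b31 = 1⊕0⊕1⊕0⊕0⊕0⊕0⊕0⊕1⊕1⊕0⊕1⊕1⊕0⊕1⊕0 = 1
s8: b8⊕b9⊕b10⊕b11⊕b12⊕b13⊕b14⊕b15⊕b24⊕b25⊕b26⊕b27⊕b28⊕b29⊕b30⊕b31 = 0⊕0⊕0⊕1⊕0⊕0⊕0⊕0⊕0⊕0⊕1⊕0⊕1⊕0⊕1⊕0 = 0
s16: b16⊕b17⊕b18⊕b19⊕b20⊕b21⊕b22⊕b23⊕b24⊕b25⊕b26⊕b27⊕b28⊕b29⊕b30⊕b31 = 1⊕1⊕0⊕0⊕1⊕1⊕0⊕1⊕0⊕0⊕1⊕0⊕1⊕0⊕1⊕0 = 0
Syndrome (s16...s1) = 00110 → position 6.
Overall parity (XOR of all 32 bits, including p0): 0⊕1⊕1⊕1⊕1⊕0⊕1⊕0⊕0⊕0⊕0⊕1⊕0⊕0⊕0⊕0⊕1⊕1⊕0⊕0⊕1⊕1⊕0⊕1⊕0⊕0⊕1⊕0⊕1⊕0⊕1⊕0 = 0
Overall=0, syndrome position=6 → double-bit error detected (uncorrectable).

double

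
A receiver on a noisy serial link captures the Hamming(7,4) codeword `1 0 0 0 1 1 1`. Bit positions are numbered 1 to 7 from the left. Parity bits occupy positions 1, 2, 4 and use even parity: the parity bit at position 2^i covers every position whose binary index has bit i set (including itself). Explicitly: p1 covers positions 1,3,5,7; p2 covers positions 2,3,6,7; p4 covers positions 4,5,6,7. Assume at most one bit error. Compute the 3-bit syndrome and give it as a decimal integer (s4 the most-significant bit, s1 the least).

s1: b1⊕b3⊕b5⊕b7 = 1⊕0⊕1⊕1 = 1
s2: b2⊕b3⊕b6⊕b7 = 0⊕0⊕1⊕1 = 0
s4: b4⊕b5⊕b6⊕b7 = 0⊕1⊕1⊕1 = 1
Syndrome (s4...s1) = 101 → position 5.

5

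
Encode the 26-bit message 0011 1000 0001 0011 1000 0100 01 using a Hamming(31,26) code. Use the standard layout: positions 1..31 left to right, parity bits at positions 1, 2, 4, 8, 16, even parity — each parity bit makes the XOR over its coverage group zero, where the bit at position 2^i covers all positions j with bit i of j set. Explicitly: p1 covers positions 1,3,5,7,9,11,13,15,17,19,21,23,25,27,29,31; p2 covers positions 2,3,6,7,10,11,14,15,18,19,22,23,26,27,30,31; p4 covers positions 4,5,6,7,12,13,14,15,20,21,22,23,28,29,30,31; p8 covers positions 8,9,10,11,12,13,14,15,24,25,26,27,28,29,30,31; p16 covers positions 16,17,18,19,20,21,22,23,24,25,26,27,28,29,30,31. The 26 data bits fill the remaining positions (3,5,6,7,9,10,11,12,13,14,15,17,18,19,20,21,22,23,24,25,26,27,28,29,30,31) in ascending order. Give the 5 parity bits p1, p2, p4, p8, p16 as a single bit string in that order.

01010

Place data bits at non-power-of-two positions: b3=0, b5=0, b6=1, b7=1, b9=1, b10=0, b11=0, b12=0, b13=0, b14=0, b15=0, b17=1, b18=0, b19=0, b20=1, b21=1, b22=1, b23=0, b24=0, b25=0, b26=0, b27=1, b28=0, b29=0, b30=0, b31=1.
p1 = XOR of data positions {3,5,7,9,11,13,15,17,19,21,23,25,27,29,31} = 0⊕0⊕1⊕1⊕0⊕0⊕0⊕1⊕0⊕1⊕0⊕0⊕1⊕0⊕1 = 0
p2 = XOR of data positions {3,6,7,10,11,14,15,18,19,22,23,26,27,30,31} = 0⊕1⊕1⊕0⊕0⊕0⊕0⊕0⊕0⊕1⊕0⊕0⊕1⊕0⊕1 = 1
p4 = XOR of data positions {5,6,7,12,13,14,15,20,21,22,23,28,29,30,31} = 0⊕1⊕1⊕0⊕0⊕0⊕0⊕1⊕1⊕1⊕0⊕0⊕0⊕0⊕1 = 0
p8 = XOR of data positions {9,10,11,12,13,14,15,24,25,26,27,28,29,30,31} = 1⊕0⊕0⊕0⊕0⊕0⊕0⊕0⊕0⊕0⊕1⊕0⊕0⊕0⊕1 = 1
p16 = XOR of data positions {17,18,19,20,21,22,23,24,25,26,27,28,29,30,31} = 1⊕0⊕0⊕1⊕1⊕1⊕0⊕0⊕0⊕0⊕1⊕0⊕0⊕0⊕1 = 0
Parity bits p1,p2,p4,p8,p16 = 01010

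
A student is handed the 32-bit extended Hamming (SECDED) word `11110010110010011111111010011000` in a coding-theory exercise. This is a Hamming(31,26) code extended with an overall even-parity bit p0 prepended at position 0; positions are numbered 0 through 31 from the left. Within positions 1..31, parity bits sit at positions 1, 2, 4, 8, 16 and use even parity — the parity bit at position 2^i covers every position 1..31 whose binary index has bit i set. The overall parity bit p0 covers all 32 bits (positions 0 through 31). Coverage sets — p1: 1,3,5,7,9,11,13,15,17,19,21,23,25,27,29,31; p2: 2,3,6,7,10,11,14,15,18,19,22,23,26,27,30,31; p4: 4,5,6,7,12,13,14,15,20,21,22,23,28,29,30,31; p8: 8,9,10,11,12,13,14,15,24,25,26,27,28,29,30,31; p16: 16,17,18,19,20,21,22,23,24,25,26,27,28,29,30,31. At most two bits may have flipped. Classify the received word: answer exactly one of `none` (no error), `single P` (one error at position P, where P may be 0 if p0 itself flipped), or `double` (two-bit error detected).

single 12

s1: b1⊕b3⊕b5⊕b7⊕b9⊕b11⊕b13⊕b15⊕b17⊕b19⊕b21⊕b23⊕b25⊕b27⊕b29⊕b31 = 1⊕1⊕0⊕0⊕1⊕0⊕0⊕1⊕1⊕1⊕1⊕0⊕0⊕1⊕0⊕0 = 0
s2: b2⊕b3⊕b6⊕b7⊕b10⊕b11⊕b14⊕b15⊕b18⊕b19⊕b22⊕b23⊕b26⊕b27⊕b30⊕b31 = 1⊕1⊕1⊕0⊕0⊕0⊕0⊕1⊕1⊕1⊕1⊕0⊕0⊕1⊕0⊕0 = 0
s4: b4⊕b5⊕b6⊕b7⊕b12⊕b13⊕b14⊕b15⊕b20⊕b21⊕b22⊕b23⊕b28⊕b29⊕b30⊕b31 = 0⊕0⊕1⊕0⊕1⊕0⊕0⊕1⊕1⊕1⊕1⊕0⊕1⊕0⊕0⊕0 = 1
s8: b8⊕b9⊕b10⊕b11⊕b12⊕b13⊕b14⊕b15⊕b24⊕b25⊕b26⊕b27⊕b28⊕b29⊕b30⊕b31 = 1⊕1⊕0⊕0⊕1⊕0⊕0⊕1⊕1⊕0⊕0⊕1⊕1⊕0⊕0⊕0 = 1
s16: b16⊕b17⊕b18⊕b19⊕b20⊕b21⊕b22⊕b23⊕b24⊕b25⊕b26⊕b27⊕b28⊕b29⊕b30⊕b31 = 1⊕1⊕1⊕1⊕1⊕1⊕1⊕0⊕1⊕0⊕0⊕1⊕1⊕0⊕0⊕0 = 0
Syndrome (s16...s1) = 01100 → position 12.
Overall parity (XOR of all 32 bits, including p0): 1⊕1⊕1⊕1⊕0⊕0⊕1⊕0⊕1⊕1⊕0⊕0⊕1⊕0⊕0⊕1⊕1⊕1⊕1⊕1⊕1⊕1⊕1⊕0⊕1⊕0⊕0⊕1⊕1⊕0⊕0⊕0 = 1
Overall=1, syndrome position=12 → single-bit error at position 12.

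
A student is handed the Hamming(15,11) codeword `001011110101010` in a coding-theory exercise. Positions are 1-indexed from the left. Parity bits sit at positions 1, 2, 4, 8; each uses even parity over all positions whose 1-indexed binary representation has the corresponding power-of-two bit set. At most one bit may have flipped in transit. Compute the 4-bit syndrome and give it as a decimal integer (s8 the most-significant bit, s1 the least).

s1: b1⊕b3⊕b5⊕b7⊕b9⊕b11⊕b13⊕b15 = 0⊕1⊕1⊕1⊕0⊕0⊕0⊕0 = 1
s2: b2⊕b3⊕b6⊕b7⊕b10⊕b11⊕b14⊕b15 = 0⊕1⊕1⊕1⊕1⊕0⊕1⊕0 = 1
s4: b4⊕b5⊕b6⊕b7⊕b12⊕b13⊕b14⊕b15 = 0⊕1⊕1⊕1⊕1⊕0⊕1⊕0 = 1
s8: b8⊕b9⊕b10⊕b11⊕b12⊕b13⊕b14⊕b15 = 1⊕0⊕1⊕0⊕1⊕0⊕1⊕0 = 0
Syndrome (s8...s1) = 0111 → position 7.

7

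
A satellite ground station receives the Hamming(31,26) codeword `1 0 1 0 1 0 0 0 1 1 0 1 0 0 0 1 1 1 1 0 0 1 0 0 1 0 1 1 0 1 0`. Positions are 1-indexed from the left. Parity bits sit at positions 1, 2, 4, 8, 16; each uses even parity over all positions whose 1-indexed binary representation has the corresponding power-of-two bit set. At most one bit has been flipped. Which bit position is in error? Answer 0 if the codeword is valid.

s1: b1⊕b3⊕b5⊕b7⊕b9⊕b11⊕b13⊕b15⊕b17⊕b19⊕b21⊕b23⊕b25⊕b27⊕b29⊕b31 = 1⊕1⊕1⊕0⊕1⊕0⊕0⊕0⊕1⊕1⊕0⊕0⊕1⊕1⊕0⊕0 = 0
s2: b2⊕b3⊕b6⊕b7⊕b10⊕b11⊕b14⊕b15⊕b18⊕b19⊕b22⊕b23⊕b26⊕b27⊕b30⊕b31 = 0⊕1⊕0⊕0⊕1⊕0⊕0⊕0⊕1⊕1⊕1⊕0⊕0⊕1⊕1⊕0 = 1
s4: b4⊕b5⊕b6⊕b7⊕b12⊕b13⊕b14⊕b15⊕b20⊕b21⊕b22⊕b23⊕b28⊕b29⊕b30⊕b31 = 0⊕1⊕0⊕0⊕1⊕0⊕0⊕0⊕0⊕0⊕1⊕0⊕1⊕0⊕1⊕0 = 1
s8: b8⊕b9⊕b10⊕b11⊕b12⊕b13⊕b14⊕b15⊕b24⊕b25⊕b26⊕b27⊕b28⊕b29⊕b30⊕b31 = 0⊕1⊕1⊕0⊕1⊕0⊕0⊕0⊕0⊕1⊕0⊕1⊕1⊕0⊕1⊕0 = 1
s16: b16⊕b17⊕b18⊕b19⊕b20⊕b21⊕b22⊕b23⊕b24⊕b25⊕b26⊕b27⊕b28⊕b29⊕b30⊕b31 = 1⊕1⊕1⊕1⊕0⊕0⊕1⊕0⊕0⊕1⊕0⊕1⊕1⊕0⊕1⊕0 = 1
Syndrome (s16...s1) = 11110 → position 30.

30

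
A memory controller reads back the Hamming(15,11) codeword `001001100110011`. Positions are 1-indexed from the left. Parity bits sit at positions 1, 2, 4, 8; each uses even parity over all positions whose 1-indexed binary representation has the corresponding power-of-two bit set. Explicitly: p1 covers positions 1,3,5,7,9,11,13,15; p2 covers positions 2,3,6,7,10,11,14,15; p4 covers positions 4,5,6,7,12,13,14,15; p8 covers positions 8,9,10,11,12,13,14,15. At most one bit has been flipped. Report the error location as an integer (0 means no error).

2

s1: b1⊕b3⊕b5⊕b7⊕b9⊕b11⊕b13⊕b15 = 0⊕1⊕0⊕1⊕0⊕1⊕0⊕1 = 0
s2: b2⊕b3⊕b6⊕b7⊕b10⊕b11⊕b14⊕b15 = 0⊕1⊕1⊕1⊕1⊕1⊕1⊕1 = 1
s4: b4⊕b5⊕b6⊕b7⊕b12⊕b13⊕b14⊕b15 = 0⊕0⊕1⊕1⊕0⊕0⊕1⊕1 = 0
s8: b8⊕b9⊕b10⊕b11⊕b12⊕b13⊕b14⊕b15 = 0⊕0⊕1⊕1⊕0⊕0⊕1⊕1 = 0
Syndrome (s8...s1) = 0010 → position 2.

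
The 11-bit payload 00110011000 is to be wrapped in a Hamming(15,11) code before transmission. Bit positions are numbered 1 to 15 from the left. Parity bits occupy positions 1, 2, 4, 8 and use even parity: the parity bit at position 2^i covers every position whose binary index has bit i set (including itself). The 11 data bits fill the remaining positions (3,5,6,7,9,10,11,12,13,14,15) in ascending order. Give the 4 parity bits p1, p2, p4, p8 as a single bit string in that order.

Place data bits at non-power-of-two positions: b3=0, b5=0, b6=1, b7=1, b9=0, b10=0, b11=1, b12=1, b13=0, b14=0, b15=0.
p1 = XOR of data positions {3,5,7,9,11,13,15} = 0⊕0⊕1⊕0⊕1⊕0⊕0 = 0
p2 = XOR of data positions {3,6,7,10,11,14,15} = 0⊕1⊕1⊕0⊕1⊕0⊕0 = 1
p4 = XOR of data positions {5,6,7,12,13,14,15} = 0⊕1⊕1⊕1⊕0⊕0⊕0 = 1
p8 = XOR of data positions {9,10,11,12,13,14,15} = 0⊕0⊕1⊕1⊕0⊕0⊕0 = 0
Parity bits p1,p2,p4,p8 = 0110

0110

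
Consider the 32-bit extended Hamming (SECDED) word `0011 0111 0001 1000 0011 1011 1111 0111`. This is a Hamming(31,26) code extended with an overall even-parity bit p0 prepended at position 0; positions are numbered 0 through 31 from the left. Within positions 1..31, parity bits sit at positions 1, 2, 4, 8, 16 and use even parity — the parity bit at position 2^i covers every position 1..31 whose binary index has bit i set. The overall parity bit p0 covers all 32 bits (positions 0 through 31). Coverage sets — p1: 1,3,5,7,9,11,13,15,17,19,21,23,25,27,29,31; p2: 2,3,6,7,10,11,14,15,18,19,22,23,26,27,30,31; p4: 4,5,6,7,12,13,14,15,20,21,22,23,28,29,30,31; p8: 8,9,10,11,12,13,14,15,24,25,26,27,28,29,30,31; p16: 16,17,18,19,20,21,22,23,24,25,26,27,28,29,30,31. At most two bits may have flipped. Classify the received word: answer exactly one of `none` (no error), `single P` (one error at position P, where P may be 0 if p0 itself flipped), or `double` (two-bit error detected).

s1: b1⊕b3⊕b5⊕b7⊕b9⊕b11⊕b13⊕b15⊕b17⊕b19⊕b21⊕b23⊕b25⊕b27⊕b29⊕b31 = 0⊕1⊕1⊕1⊕0⊕1⊕0⊕0⊕0⊕1⊕0⊕1⊕1⊕1⊕1⊕1 = 0
s2: b2⊕b3⊕b6⊕b7⊕b10⊕b11⊕b14⊕b15⊕b18⊕b19⊕b22⊕b23⊕b26⊕b27⊕b30⊕b31 = 1⊕1⊕1⊕1⊕0⊕1⊕0⊕0⊕1⊕1⊕1⊕1⊕1⊕1⊕1⊕1 = 1
s4: b4⊕b5⊕b6⊕b7⊕b12⊕b13⊕b14⊕b15⊕b20⊕b21⊕b22⊕b23⊕b28⊕b29⊕b30⊕b31 = 0⊕1⊕1⊕1⊕1⊕0⊕0⊕0⊕1⊕0⊕1⊕1⊕0⊕1⊕1⊕1 = 0
s8: b8⊕b9⊕b10⊕b11⊕b12⊕b13⊕b14⊕b15⊕b24⊕b25⊕b26⊕b27⊕b28⊕b29⊕b30⊕b31 = 0⊕0⊕0⊕1⊕1⊕0⊕0⊕0⊕1⊕1⊕1⊕1⊕0⊕1⊕1⊕1 = 1
s16: b16⊕b17⊕b18⊕b19⊕b20⊕b21⊕b22⊕b23⊕b24⊕b25⊕b26⊕b27⊕b28⊕b29⊕b30⊕b31 = 0⊕0⊕1⊕1⊕1⊕0⊕1⊕1⊕1⊕1⊕1⊕1⊕0⊕1⊕1⊕1 = 0
Syndrome (s16...s1) = 01010 → position 10.
Overall parity (XOR of all 32 bits, including p0): 0⊕0⊕1⊕1⊕0⊕1⊕1⊕1⊕0⊕0⊕0⊕1⊕1⊕0⊕0⊕0⊕0⊕0⊕1⊕1⊕1⊕0⊕1⊕1⊕1⊕1⊕1⊕1⊕0⊕1⊕1⊕1 = 1
Overall=1, syndrome position=10 → single-bit error at position 10.

single 10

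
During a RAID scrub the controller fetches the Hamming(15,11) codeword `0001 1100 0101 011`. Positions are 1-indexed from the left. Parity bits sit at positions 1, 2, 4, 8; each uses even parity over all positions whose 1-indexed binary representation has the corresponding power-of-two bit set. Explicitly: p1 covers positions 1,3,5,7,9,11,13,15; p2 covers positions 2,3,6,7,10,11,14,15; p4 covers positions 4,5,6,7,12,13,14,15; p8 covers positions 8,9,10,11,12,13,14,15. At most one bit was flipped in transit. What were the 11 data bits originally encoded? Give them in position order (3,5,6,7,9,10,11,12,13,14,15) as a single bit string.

s1: b1⊕b3⊕b5⊕b7⊕b9⊕b11⊕b13⊕b15 = 0⊕0⊕1⊕0⊕0⊕0⊕0⊕1 = 0
s2: b2⊕b3⊕b6⊕b7⊕b10⊕b11⊕b14⊕b15 = 0⊕0⊕1⊕0⊕1⊕0⊕1⊕1 = 0
s4: b4⊕b5⊕b6⊕b7⊕b12⊕b13⊕b14⊕b15 = 1⊕1⊕1⊕0⊕1⊕0⊕1⊕1 = 0
s8: b8⊕b9⊕b10⊕b11⊕b12⊕b13⊕b14⊕b15 = 0⊕0⊕1⊕0⊕1⊕0⊕1⊕1 = 0
Syndrome (s8...s1) = 0000 → position 0 (no error).
No correction needed.
Data bits at positions 3,5,6,7,9,10,11,12,13,14,15: 01100101011

01100101011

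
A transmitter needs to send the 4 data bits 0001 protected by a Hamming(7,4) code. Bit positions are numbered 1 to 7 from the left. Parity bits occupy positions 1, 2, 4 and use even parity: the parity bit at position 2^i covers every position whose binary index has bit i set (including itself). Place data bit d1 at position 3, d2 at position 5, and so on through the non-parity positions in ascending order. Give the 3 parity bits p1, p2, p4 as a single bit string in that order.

Place data bits at non-power-of-two positions: b3=0, b5=0, b6=0, b7=1.
p1 = XOR of data positions {3,5,7} = 0⊕0⊕1 = 1
p2 = XOR of data positions {3,6,7} = 0⊕0⊕1 = 1
p4 = XOR of data positions {5,6,7} = 0⊕0⊕1 = 1
Parity bits p1,p2,p4 = 111

111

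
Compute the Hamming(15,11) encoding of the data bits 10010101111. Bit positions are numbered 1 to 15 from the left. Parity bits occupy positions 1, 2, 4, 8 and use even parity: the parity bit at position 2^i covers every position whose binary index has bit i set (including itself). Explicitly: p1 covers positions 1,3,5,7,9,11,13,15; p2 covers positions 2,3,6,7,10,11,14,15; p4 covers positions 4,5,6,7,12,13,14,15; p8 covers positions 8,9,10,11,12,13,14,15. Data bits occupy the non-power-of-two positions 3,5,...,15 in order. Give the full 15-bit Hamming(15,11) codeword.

Place data bits at non-power-of-two positions: b3=1, b5=0, b6=0, b7=1, b9=0, b10=1, b11=0, b12=1, b13=1, b14=1, b15=1.
p1 = XOR of data positions {3,5,7,9,11,13,15} = 1⊕0⊕1⊕0⊕0⊕1⊕1 = 0
p2 = XOR of data positions {3,6,7,10,11,14,15} = 1⊕0⊕1⊕1⊕0⊕1⊕1 = 1
p4 = XOR of data positions {5,6,7,12,13,14,15} = 0⊕0⊕1⊕1⊕1⊕1⊕1 = 1
p8 = XOR of data positions {9,10,11,12,13,14,15} = 0⊕1⊕0⊕1⊕1⊕1⊕1 = 1
Codeword b1..b15 = 011100110101111

011100110101111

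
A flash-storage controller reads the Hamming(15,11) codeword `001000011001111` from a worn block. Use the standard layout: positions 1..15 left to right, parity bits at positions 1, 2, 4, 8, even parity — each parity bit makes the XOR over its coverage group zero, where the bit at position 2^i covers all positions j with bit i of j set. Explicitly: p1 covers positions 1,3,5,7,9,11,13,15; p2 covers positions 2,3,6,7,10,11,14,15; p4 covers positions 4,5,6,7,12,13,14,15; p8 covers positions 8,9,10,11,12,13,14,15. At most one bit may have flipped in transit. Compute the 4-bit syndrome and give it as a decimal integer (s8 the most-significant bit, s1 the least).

2

s1: b1⊕b3⊕b5⊕b7⊕b9⊕b11⊕b13⊕b15 = 0⊕1⊕0⊕0⊕1⊕0⊕1⊕1 = 0
s2: b2⊕b3⊕b6⊕b7⊕b10⊕b11⊕b14⊕b15 = 0⊕1⊕0⊕0⊕0⊕0⊕1⊕1 = 1
s4: b4⊕b5⊕b6⊕b7⊕b12⊕b13⊕b14⊕b15 = 0⊕0⊕0⊕0⊕1⊕1⊕1⊕1 = 0
s8: b8⊕b9⊕b10⊕b11⊕b12⊕b13⊕b14⊕b15 = 1⊕1⊕0⊕0⊕1⊕1⊕1⊕1 = 0
Syndrome (s8...s1) = 0010 → position 2.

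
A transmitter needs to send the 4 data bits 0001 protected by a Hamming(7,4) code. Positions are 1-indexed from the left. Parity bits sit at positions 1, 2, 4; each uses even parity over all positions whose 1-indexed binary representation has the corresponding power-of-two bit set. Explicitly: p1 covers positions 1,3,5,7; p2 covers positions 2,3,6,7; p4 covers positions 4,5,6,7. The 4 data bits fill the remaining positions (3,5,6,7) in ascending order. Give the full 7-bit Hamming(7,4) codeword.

1101001

Place data bits at non-power-of-two positions: b3=0, b5=0, b6=0, b7=1.
p1 = XOR of data positions {3,5,7} = 0⊕0⊕1 = 1
p2 = XOR of data positions {3,6,7} = 0⊕0⊕1 = 1
p4 = XOR of data positions {5,6,7} = 0⊕0⊕1 = 1
Codeword b1..b7 = 1101001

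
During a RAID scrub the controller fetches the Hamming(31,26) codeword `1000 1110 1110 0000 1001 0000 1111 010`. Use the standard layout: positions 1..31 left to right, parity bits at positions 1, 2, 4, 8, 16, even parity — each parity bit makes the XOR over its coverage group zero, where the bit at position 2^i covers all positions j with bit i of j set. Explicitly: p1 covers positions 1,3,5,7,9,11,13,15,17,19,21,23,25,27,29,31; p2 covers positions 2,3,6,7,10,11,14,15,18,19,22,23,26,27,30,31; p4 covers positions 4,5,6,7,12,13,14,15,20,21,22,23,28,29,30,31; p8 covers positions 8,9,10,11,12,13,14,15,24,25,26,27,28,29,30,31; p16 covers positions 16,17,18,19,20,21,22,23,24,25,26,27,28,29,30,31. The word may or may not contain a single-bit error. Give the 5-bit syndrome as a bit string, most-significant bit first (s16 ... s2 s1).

s1: b1⊕b3⊕b5⊕b7⊕b9⊕b11⊕b13⊕b15⊕b17⊕b19⊕b21⊕b23⊕b25⊕b27⊕b29⊕b31 = 1⊕0⊕1⊕1⊕1⊕1⊕0⊕0⊕1⊕0⊕0⊕0⊕1⊕1⊕0⊕0 = 0
s2: b2⊕b3⊕b6⊕b7⊕b10⊕b11⊕b14⊕b15⊕b18⊕b19⊕b22⊕b23⊕b26⊕b27⊕b30⊕b31 = 0⊕0⊕1⊕1⊕1⊕1⊕0⊕0⊕0⊕0⊕0⊕0⊕1⊕1⊕1⊕0 = 1
s4: b4⊕b5⊕b6⊕b7⊕b12⊕b13⊕b14⊕b15⊕b20⊕b21⊕b22⊕b23⊕b28⊕b29⊕b30⊕b31 = 0⊕1⊕1⊕1⊕0⊕0⊕0⊕0⊕1⊕0⊕0⊕0⊕1⊕0⊕1⊕0 = 0
s8: b8⊕b9⊕b10⊕b11⊕b12⊕b13⊕b14⊕b15⊕b24⊕b25⊕b26⊕b27⊕b28⊕b29⊕b30⊕b31 = 0⊕1⊕1⊕1⊕0⊕0⊕0⊕0⊕0⊕1⊕1⊕1⊕1⊕0⊕1⊕0 = 0
s16: b16⊕b17⊕b18⊕b19⊕b20⊕b21⊕b22⊕b23⊕b24⊕b25⊕b26⊕b27⊕b28⊕b29⊕b30⊕b31 = 0⊕1⊕0⊕0⊕1⊕0⊕0⊕0⊕0⊕1⊕1⊕1⊕1⊕0⊕1⊕0 = 1
Syndrome (s16...s1) = 10010 → position 18.

10010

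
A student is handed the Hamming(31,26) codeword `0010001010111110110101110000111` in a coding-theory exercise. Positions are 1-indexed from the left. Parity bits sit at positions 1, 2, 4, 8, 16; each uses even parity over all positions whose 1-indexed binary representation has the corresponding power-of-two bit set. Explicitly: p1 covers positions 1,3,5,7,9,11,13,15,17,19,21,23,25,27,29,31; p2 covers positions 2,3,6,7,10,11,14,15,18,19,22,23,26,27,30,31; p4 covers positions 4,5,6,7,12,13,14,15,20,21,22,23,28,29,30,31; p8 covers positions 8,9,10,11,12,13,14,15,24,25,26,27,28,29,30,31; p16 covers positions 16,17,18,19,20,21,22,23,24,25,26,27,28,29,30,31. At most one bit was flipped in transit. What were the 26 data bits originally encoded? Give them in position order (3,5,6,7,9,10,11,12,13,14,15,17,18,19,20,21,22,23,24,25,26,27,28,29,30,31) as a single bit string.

10011011111110001110000111

s1: b1⊕b3⊕b5⊕b7⊕b9⊕b11⊕b13⊕b15⊕b17⊕b19⊕b21⊕b23⊕b25⊕b27⊕b29⊕b31 = 0⊕1⊕0⊕1⊕1⊕1⊕1⊕1⊕1⊕0⊕0⊕1⊕0⊕0⊕1⊕1 = 0
s2: b2⊕b3⊕b6⊕b7⊕b10⊕b11⊕b14⊕b15⊕b18⊕b19⊕b22⊕b23⊕b26⊕b27⊕b30⊕b31 = 0⊕1⊕0⊕1⊕0⊕1⊕1⊕1⊕1⊕0⊕1⊕1⊕0⊕0⊕1⊕1 = 0
s4: b4⊕b5⊕b6⊕b7⊕b12⊕b13⊕b14⊕b15⊕b20⊕b21⊕b22⊕b23⊕b28⊕b29⊕b30⊕b31 = 0⊕0⊕0⊕1⊕1⊕1⊕1⊕1⊕1⊕0⊕1⊕1⊕0⊕1⊕1⊕1 = 1
s8: b8⊕b9⊕b10⊕b11⊕b12⊕b13⊕b14⊕b15⊕b24⊕b25⊕b26⊕b27⊕b28⊕b29⊕b30⊕b31 = 0⊕1⊕0⊕1⊕1⊕1⊕1⊕1⊕1⊕0⊕0⊕0⊕0⊕1⊕1⊕1 = 0
s16: b16⊕b17⊕b18⊕b19⊕b20⊕b21⊕b22⊕b23⊕b24⊕b25⊕b26⊕b27⊕b28⊕b29⊕b30⊕b31 = 0⊕1⊕1⊕0⊕1⊕0⊕1⊕1⊕1⊕0⊕0⊕0⊕0⊕1⊕1⊕1 = 1
Syndrome (s16...s1) = 10100 → position 20.
Flip bit 20: corrected codeword = 0010001010111110110001110000111
Data bits at positions 3,5,6,7,9,10,11,12,13,14,15,17,18,19,20,21,22,23,24,25,26,27,28,29,30,31: 10011011111110001110000111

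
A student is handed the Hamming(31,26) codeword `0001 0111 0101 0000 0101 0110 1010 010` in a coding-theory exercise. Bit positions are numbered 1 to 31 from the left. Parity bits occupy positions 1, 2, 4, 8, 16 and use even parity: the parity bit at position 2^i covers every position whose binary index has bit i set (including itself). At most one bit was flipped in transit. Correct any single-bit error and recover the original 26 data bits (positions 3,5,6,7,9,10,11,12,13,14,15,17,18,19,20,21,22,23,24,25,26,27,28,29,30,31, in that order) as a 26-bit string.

00110101000010101101010010

s1: b1⊕b3⊕b5⊕b7⊕b9⊕b11⊕b13⊕b15⊕b17⊕b19⊕b21⊕b23⊕b25⊕b27⊕b29⊕b31 = 0⊕0⊕0⊕1⊕0⊕0⊕0⊕0⊕0⊕0⊕0⊕1⊕1⊕1⊕0⊕0 = 0
s2: b2⊕b3⊕b6⊕b7⊕b10⊕b11⊕b14⊕b15⊕b18⊕b19⊕b22⊕b23⊕b26⊕b27⊕b30⊕b31 = 0⊕0⊕1⊕1⊕1⊕0⊕0⊕0⊕1⊕0⊕1⊕1⊕0⊕1⊕1⊕0 = 0
s4: b4⊕b5⊕b6⊕b7⊕b12⊕b13⊕b14⊕b15⊕b20⊕b21⊕b22⊕b23⊕b28⊕b29⊕b30⊕b31 = 1⊕0⊕1⊕1⊕1⊕0⊕0⊕0⊕1⊕0⊕1⊕1⊕0⊕0⊕1⊕0 = 0
s8: b8⊕b9⊕b10⊕b11⊕b12⊕b13⊕b14⊕b15⊕b24⊕b25⊕b26⊕b27⊕b28⊕b29⊕b30⊕b31 = 1⊕0⊕1⊕0⊕1⊕0⊕0⊕0⊕0⊕1⊕0⊕1⊕0⊕0⊕1⊕0 = 0
s16: b16⊕b17⊕b18⊕b19⊕b20⊕b21⊕b22⊕b23⊕b24⊕b25⊕b26⊕b27⊕b28⊕b29⊕b30⊕b31 = 0⊕0⊕1⊕0⊕1⊕0⊕1⊕1⊕0⊕1⊕0⊕1⊕0⊕0⊕1⊕0 = 1
Syndrome (s16...s1) = 10000 → position 16.
Flip bit 16: corrected codeword = 0001011101010001010101101010010
Data bits at positions 3,5,6,7,9,10,11,12,13,14,15,17,18,19,20,21,22,23,24,25,26,27,28,29,30,31: 00110101000010101101010010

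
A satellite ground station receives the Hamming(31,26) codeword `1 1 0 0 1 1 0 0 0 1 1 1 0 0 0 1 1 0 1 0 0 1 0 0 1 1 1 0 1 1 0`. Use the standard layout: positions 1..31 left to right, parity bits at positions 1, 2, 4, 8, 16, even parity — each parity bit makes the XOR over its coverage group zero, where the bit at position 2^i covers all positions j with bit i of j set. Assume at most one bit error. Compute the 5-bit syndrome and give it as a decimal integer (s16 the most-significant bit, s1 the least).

s1: b1⊕b3⊕b5⊕b7⊕b9⊕b11⊕b13⊕b15⊕b17⊕b19⊕b21⊕b23⊕b25⊕b27⊕b29⊕b31 = 1⊕0⊕1⊕0⊕0⊕1⊕0⊕0⊕1⊕1⊕0⊕0⊕1⊕1⊕1⊕0 = 0
s2: b2⊕b3⊕b6⊕b7⊕b10⊕b11⊕b14⊕b15⊕b18⊕b19⊕b22⊕b23⊕b26⊕b27⊕b30⊕b31 = 1⊕0⊕1⊕0⊕1⊕1⊕0⊕0⊕0⊕1⊕1⊕0⊕1⊕1⊕1⊕0 = 1
s4: b4⊕b5⊕b6⊕b7⊕b12⊕b13⊕b14⊕b15⊕b20⊕b21⊕b22⊕b23⊕b28⊕b29⊕b30⊕b31 = 0⊕1⊕1⊕0⊕1⊕0⊕0⊕0⊕0⊕0⊕1⊕0⊕0⊕1⊕1⊕0 = 0
s8: b8⊕b9⊕b10⊕b11⊕b12⊕b13⊕b14⊕b15⊕b24⊕b25⊕b26⊕b27⊕b28⊕b29⊕b30⊕b31 = 0⊕0⊕1⊕1⊕1⊕0⊕0⊕0⊕0⊕1⊕1⊕1⊕0⊕1⊕1⊕0 = 0
s16: b16⊕b17⊕b18⊕b19⊕b20⊕b21⊕b22⊕b23⊕b24⊕b25⊕b26⊕b27⊕b28⊕b29⊕b30⊕b31 = 1⊕1⊕0⊕1⊕0⊕0⊕1⊕0⊕0⊕1⊕1⊕1⊕0⊕1⊕1⊕0 = 1
Syndrome (s16...s1) = 10010 → position 18.

18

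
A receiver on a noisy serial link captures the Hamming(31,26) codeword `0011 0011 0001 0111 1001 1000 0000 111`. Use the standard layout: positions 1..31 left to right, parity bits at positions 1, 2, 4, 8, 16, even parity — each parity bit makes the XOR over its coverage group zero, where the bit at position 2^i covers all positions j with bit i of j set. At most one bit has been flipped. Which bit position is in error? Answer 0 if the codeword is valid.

s1: b1⊕b3⊕b5⊕b7⊕b9⊕b11⊕b13⊕b15⊕b17⊕b19⊕b21⊕b23⊕b25⊕b27⊕b29⊕b31 = 0⊕1⊕0⊕1⊕0⊕0⊕0⊕1⊕1⊕0⊕1⊕0⊕0⊕0⊕1⊕1 = 1
s2: b2⊕b3⊕b6⊕b7⊕b10⊕b11⊕b14⊕b15⊕b18⊕b19⊕b22⊕b23⊕b26⊕b27⊕b30⊕b31 = 0⊕1⊕0⊕1⊕0⊕0⊕1⊕1⊕0⊕0⊕0⊕0⊕0⊕0⊕1⊕1 = 0
s4: b4⊕b5⊕b6⊕b7⊕b12⊕b13⊕b14⊕b15⊕b20⊕b21⊕b22⊕b23⊕b28⊕b29⊕b30⊕b31 = 1⊕0⊕0⊕1⊕1⊕0⊕1⊕1⊕1⊕1⊕0⊕0⊕0⊕1⊕1⊕1 = 0
s8: b8⊕b9⊕b10⊕b11⊕b12⊕b13⊕b14⊕b15⊕b24⊕b25⊕b26⊕b27⊕b28⊕b29⊕b30⊕b31 = 1⊕0⊕0⊕0⊕1⊕0⊕1⊕1⊕0⊕0⊕0⊕0⊕0⊕1⊕1⊕1 = 1
s16: b16⊕b17⊕b18⊕b19⊕b20⊕b21⊕b22⊕b23⊕b24⊕b25⊕b26⊕b27⊕b28⊕b29⊕b30⊕b31 = 1⊕1⊕0⊕0⊕1⊕1⊕0⊕0⊕0⊕0⊕0⊕0⊕0⊕1⊕1⊕1 = 1
Syndrome (s16...s1) = 11001 → position 25.

25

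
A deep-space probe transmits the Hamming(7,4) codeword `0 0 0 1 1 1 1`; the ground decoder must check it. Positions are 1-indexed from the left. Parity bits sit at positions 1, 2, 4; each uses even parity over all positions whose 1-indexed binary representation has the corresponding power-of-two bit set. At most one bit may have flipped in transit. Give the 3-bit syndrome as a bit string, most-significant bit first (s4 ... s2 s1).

000

s1: b1⊕b3⊕b5⊕b7 = 0⊕0⊕1⊕1 = 0
s2: b2⊕b3⊕b6⊕b7 = 0⊕0⊕1⊕1 = 0
s4: b4⊕b5⊕b6⊕b7 = 1⊕1⊕1⊕1 = 0
Syndrome (s4...s1) = 000 → position 0 (no error).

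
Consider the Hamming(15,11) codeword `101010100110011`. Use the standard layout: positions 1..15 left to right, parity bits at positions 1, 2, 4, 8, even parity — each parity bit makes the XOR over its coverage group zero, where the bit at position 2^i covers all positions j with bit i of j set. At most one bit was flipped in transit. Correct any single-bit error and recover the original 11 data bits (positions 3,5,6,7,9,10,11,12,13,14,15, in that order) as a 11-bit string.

11010110011

s1: b1⊕b3⊕b5⊕b7⊕b9⊕b11⊕b13⊕b15 = 1⊕1⊕1⊕1⊕0⊕1⊕0⊕1 = 0
s2: b2⊕b3⊕b6⊕b7⊕b10⊕b11⊕b14⊕b15 = 0⊕1⊕0⊕1⊕1⊕1⊕1⊕1 = 0
s4: b4⊕b5⊕b6⊕b7⊕b12⊕b13⊕b14⊕b15 = 0⊕1⊕0⊕1⊕0⊕0⊕1⊕1 = 0
s8: b8⊕b9⊕b10⊕b11⊕b12⊕b13⊕b14⊕b15 = 0⊕0⊕1⊕1⊕0⊕0⊕1⊕1 = 0
Syndrome (s8...s1) = 0000 → position 0 (no error).
No correction needed.
Data bits at positions 3,5,6,7,9,10,11,12,13,14,15: 11010110011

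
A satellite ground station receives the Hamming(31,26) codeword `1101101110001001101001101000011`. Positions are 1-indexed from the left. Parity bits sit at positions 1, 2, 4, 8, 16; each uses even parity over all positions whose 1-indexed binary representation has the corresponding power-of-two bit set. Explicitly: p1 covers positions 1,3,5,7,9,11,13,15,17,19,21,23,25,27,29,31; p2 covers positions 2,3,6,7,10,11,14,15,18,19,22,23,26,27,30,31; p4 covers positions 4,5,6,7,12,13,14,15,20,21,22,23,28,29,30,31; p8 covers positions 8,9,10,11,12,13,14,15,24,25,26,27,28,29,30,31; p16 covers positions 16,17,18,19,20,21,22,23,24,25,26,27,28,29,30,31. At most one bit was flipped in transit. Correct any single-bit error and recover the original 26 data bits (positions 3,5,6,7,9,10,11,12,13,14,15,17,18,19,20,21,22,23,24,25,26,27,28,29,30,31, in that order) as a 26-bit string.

01011000100101001101000011

s1: b1⊕b3⊕b5⊕b7⊕b9⊕b11⊕b13⊕b15⊕b17⊕b19⊕b21⊕b23⊕b25⊕b27⊕b29⊕b31 = 1⊕0⊕1⊕1⊕1⊕0⊕1⊕0⊕1⊕1⊕0⊕1⊕1⊕0⊕0⊕1 = 0
s2: b2⊕b3⊕b6⊕b7⊕b10⊕b11⊕b14⊕b15⊕b18⊕b19⊕b22⊕b23⊕b26⊕b27⊕b30⊕b31 = 1⊕0⊕0⊕1⊕0⊕0⊕0⊕0⊕0⊕1⊕1⊕1⊕0⊕0⊕1⊕1 = 1
s4: b4⊕b5⊕b6⊕b7⊕b12⊕b13⊕b14⊕b15⊕b20⊕b21⊕b22⊕b23⊕b28⊕b29⊕b30⊕b31 = 1⊕1⊕0⊕1⊕0⊕1⊕0⊕0⊕0⊕0⊕1⊕1⊕0⊕0⊕1⊕1 = 0
s8: b8⊕b9⊕b10⊕b11⊕b12⊕b13⊕b14⊕b15⊕b24⊕b25⊕b26⊕b27⊕b28⊕b29⊕b30⊕b31 = 1⊕1⊕0⊕0⊕0⊕1⊕0⊕0⊕0⊕1⊕0⊕0⊕0⊕0⊕1⊕1 = 0
s16: b16⊕b17⊕b18⊕b19⊕b20⊕b21⊕b22⊕b23⊕b24⊕b25⊕b26⊕b27⊕b28⊕b29⊕b30⊕b31 = 1⊕1⊕0⊕1⊕0⊕0⊕1⊕1⊕0⊕1⊕0⊕0⊕0⊕0⊕1⊕1 = 0
Syndrome (s16...s1) = 00010 → position 2.
Flip bit 2: corrected codeword = 1001101110001001101001101000011
Data bits at positions 3,5,6,7,9,10,11,12,13,14,15,17,18,19,20,21,22,23,24,25,26,27,28,29,30,31: 01011000100101001101000011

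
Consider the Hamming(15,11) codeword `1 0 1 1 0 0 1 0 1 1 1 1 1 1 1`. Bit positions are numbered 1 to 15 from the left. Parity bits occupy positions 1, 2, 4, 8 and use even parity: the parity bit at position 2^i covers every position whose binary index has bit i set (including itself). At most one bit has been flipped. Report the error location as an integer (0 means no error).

9

s1: b1⊕b3⊕b5⊕b7⊕b9⊕b11⊕b13⊕b15 = 1⊕1⊕0⊕1⊕1⊕1⊕1⊕1 = 1
s2: b2⊕b3⊕b6⊕b7⊕b10⊕b11⊕b14⊕b15 = 0⊕1⊕0⊕1⊕1⊕1⊕1⊕1 = 0
s4: b4⊕b5⊕b6⊕b7⊕b12⊕b13⊕b14⊕b15 = 1⊕0⊕0⊕1⊕1⊕1⊕1⊕1 = 0
s8: b8⊕b9⊕b10⊕b11⊕b12⊕b13⊕b14⊕b15 = 0⊕1⊕1⊕1⊕1⊕1⊕1⊕1 = 1
Syndrome (s8...s1) = 1001 → position 9.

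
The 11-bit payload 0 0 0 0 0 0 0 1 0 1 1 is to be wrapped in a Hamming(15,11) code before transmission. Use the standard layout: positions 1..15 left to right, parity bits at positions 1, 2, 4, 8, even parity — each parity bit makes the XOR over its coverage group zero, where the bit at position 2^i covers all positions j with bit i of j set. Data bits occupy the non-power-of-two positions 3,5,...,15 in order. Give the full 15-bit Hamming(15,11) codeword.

Place data bits at non-power-of-two positions: b3=0, b5=0, b6=0, b7=0, b9=0, b10=0, b11=0, b12=1, b13=0, b14=1, b15=1.
p1 = XOR of data positions {3,5,7,9,11,13,15} = 0⊕0⊕0⊕0⊕0⊕0⊕1 = 1
p2 = XOR of data positions {3,6,7,10,11,14,15} = 0⊕0⊕0⊕0⊕0⊕1⊕1 = 0
p4 = XOR of data positions {5,6,7,12,13,14,15} = 0⊕0⊕0⊕1⊕0⊕1⊕1 = 1
p8 = XOR of data positions {9,10,11,12,13,14,15} = 0⊕0⊕0⊕1⊕0⊕1⊕1 = 1
Codeword b1..b15 = 100100010001011

100100010001011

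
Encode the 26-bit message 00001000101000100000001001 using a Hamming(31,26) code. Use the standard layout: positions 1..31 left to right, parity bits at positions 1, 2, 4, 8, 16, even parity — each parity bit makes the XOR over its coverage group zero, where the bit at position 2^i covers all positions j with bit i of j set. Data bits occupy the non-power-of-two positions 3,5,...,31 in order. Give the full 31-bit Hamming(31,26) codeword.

0001000110001011000100000001001

Place data bits at non-power-of-two positions: b3=0, b5=0, b6=0, b7=0, b9=1, b10=0, b11=0, b12=0, b13=1, b14=0, b15=1, b17=0, b18=0, b19=0, b20=1, b21=0, b22=0, b23=0, b24=0, b25=0, b26=0, b27=0, b28=1, b29=0, b30=0, b31=1.
p1 = XOR of data positions {3,5,7,9,11,13,15,17,19,21,23,25,27,29,31} = 0⊕0⊕0⊕1⊕0⊕1⊕1⊕0⊕0⊕0⊕0⊕0⊕0⊕0⊕1 = 0
p2 = XOR of data positions {3,6,7,10,11,14,15,18,19,22,23,26,27,30,31} = 0⊕0⊕0⊕0⊕0⊕0⊕1⊕0⊕0⊕0⊕0⊕0⊕0⊕0⊕1 = 0
p4 = XOR of data positions {5,6,7,12,13,14,15,20,21,22,23,28,29,30,31} = 0⊕0⊕0⊕0⊕1⊕0⊕1⊕1⊕0⊕0⊕0⊕1⊕0⊕0⊕1 = 1
p8 = XOR of data positions {9,10,11,12,13,14,15,24,25,26,27,28,29,30,31} = 1⊕0⊕0⊕0⊕1⊕0⊕1⊕0⊕0⊕0⊕0⊕1⊕0⊕0⊕1 = 1
p16 = XOR of data positions {17,18,19,20,21,22,23,24,25,26,27,28,29,30,31} = 0⊕0⊕0⊕1⊕0⊕0⊕0⊕0⊕0⊕0⊕0⊕1⊕0⊕0⊕1 = 1
Codeword b1..b31 = 0001000110001011000100000001001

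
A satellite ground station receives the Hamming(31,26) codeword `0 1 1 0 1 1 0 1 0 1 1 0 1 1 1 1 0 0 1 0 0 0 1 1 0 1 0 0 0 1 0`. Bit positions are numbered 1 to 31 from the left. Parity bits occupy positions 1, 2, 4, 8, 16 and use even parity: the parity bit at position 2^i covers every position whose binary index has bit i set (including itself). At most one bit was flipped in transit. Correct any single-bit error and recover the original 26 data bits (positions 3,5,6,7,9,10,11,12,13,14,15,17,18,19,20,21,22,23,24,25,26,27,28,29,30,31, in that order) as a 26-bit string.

11100110110001000110100010

s1: b1⊕b3⊕b5⊕b7⊕b9⊕b11⊕b13⊕b15⊕b17⊕b19⊕b21⊕b23⊕b25⊕b27⊕b29⊕b31 = 0⊕1⊕1⊕0⊕0⊕1⊕1⊕1⊕0⊕1⊕0⊕1⊕0⊕0⊕0⊕0 = 1
s2: b2⊕b3⊕b6⊕b7⊕b10⊕b11⊕b14⊕b15⊕b18⊕b19⊕b22⊕b23⊕b26⊕b27⊕b30⊕b31 = 1⊕1⊕1⊕0⊕1⊕1⊕1⊕1⊕0⊕1⊕0⊕1⊕1⊕0⊕1⊕0 = 1
s4: b4⊕b5⊕b6⊕b7⊕b12⊕b13⊕b14⊕b15⊕b20⊕b21⊕b22⊕b23⊕b28⊕b29⊕b30⊕b31 = 0⊕1⊕1⊕0⊕0⊕1⊕1⊕1⊕0⊕0⊕0⊕1⊕0⊕0⊕1⊕0 = 1
s8: b8⊕b9⊕b10⊕b11⊕b12⊕b13⊕b14⊕b15⊕b24⊕b25⊕b26⊕b27⊕b28⊕b29⊕b30⊕b31 = 1⊕0⊕1⊕1⊕0⊕1⊕1⊕1⊕1⊕0⊕1⊕0⊕0⊕0⊕1⊕0 = 1
s16: b16⊕b17⊕b18⊕b19⊕b20⊕b21⊕b22⊕b23⊕b24⊕b25⊕b26⊕b27⊕b28⊕b29⊕b30⊕b31 = 1⊕0⊕0⊕1⊕0⊕0⊕0⊕1⊕1⊕0⊕1⊕0⊕0⊕0⊕1⊕0 = 0
Syndrome (s16...s1) = 01111 → position 15.
Flip bit 15: corrected codeword = 0110110101101101001000110100010
Data bits at positions 3,5,6,7,9,10,11,12,13,14,15,17,18,19,20,21,22,23,24,25,26,27,28,29,30,31: 11100110110001000110100010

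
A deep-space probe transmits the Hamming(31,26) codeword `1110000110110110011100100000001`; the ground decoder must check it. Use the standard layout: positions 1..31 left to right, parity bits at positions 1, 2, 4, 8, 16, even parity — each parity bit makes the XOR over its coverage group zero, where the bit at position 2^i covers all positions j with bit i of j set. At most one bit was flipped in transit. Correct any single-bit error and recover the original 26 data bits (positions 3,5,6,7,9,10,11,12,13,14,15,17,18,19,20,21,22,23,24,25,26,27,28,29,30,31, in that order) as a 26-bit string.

s1: b1⊕b3⊕b5⊕b7⊕b9⊕b11⊕b13⊕b15⊕b17⊕b19⊕b21⊕b23⊕b25⊕b27⊕b29⊕b31 = 1⊕1⊕0⊕0⊕1⊕1⊕0⊕1⊕0⊕1⊕0⊕1⊕0⊕0⊕0⊕1 = 0
s2: b2⊕b3⊕b6⊕b7⊕b10⊕b11⊕b14⊕b15⊕b18⊕b19⊕b22⊕b23⊕b26⊕b27⊕b30⊕b31 = 1⊕1⊕0⊕0⊕0⊕1⊕1⊕1⊕1⊕1⊕0⊕1⊕0⊕0⊕0⊕1 = 1
s4: b4⊕b5⊕b6⊕b7⊕b12⊕b13⊕b14⊕b15⊕b20⊕b21⊕b22⊕b23⊕b28⊕b29⊕b30⊕b31 = 0⊕0⊕0⊕0⊕1⊕0⊕1⊕1⊕1⊕0⊕0⊕1⊕0⊕0⊕0⊕1 = 0
s8: b8⊕b9⊕b10⊕b11⊕b12⊕b13⊕b14⊕b15⊕b24⊕b25⊕b26⊕b27⊕b28⊕b29⊕b30⊕b31 = 1⊕1⊕0⊕1⊕1⊕0⊕1⊕1⊕0⊕0⊕0⊕0⊕0⊕0⊕0⊕1 = 1
s16: b16⊕b17⊕b18⊕b19⊕b20⊕b21⊕b22⊕b23⊕b24⊕b25⊕b26⊕b27⊕b28⊕b29⊕b30⊕b31 = 0⊕0⊕1⊕1⊕1⊕0⊕0⊕1⊕0⊕0⊕0⊕0⊕0⊕0⊕0⊕1 = 1
Syndrome (s16...s1) = 11010 → position 26.
Flip bit 26: corrected codeword = 1110000110110110011100100100001
Data bits at positions 3,5,6,7,9,10,11,12,13,14,15,17,18,19,20,21,22,23,24,25,26,27,28,29,30,31: 10001011011011100100100001

10001011011011100100100001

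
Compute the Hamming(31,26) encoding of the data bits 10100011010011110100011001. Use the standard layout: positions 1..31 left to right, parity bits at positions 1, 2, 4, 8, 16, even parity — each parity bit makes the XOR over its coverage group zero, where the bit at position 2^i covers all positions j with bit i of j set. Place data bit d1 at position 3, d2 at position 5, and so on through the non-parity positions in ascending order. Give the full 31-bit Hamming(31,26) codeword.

Place data bits at non-power-of-two positions: b3=1, b5=0, b6=1, b7=0, b9=0, b10=0, b11=1, b12=1, b13=0, b14=1, b15=0, b17=0, b18=1, b19=1, b20=1, b21=1, b22=0, b23=1, b24=0, b25=0, b26=0, b27=1, b28=1, b29=0, b30=0, b31=1.
p1 = XOR of data positions {3,5,7,9,11,13,15,17,19,21,23,25,27,29,31} = 1⊕0⊕0⊕0⊕1⊕0⊕0⊕0⊕1⊕1⊕1⊕0⊕1⊕0⊕1 = 1
p2 = XOR of data positions {3,6,7,10,11,14,15,18,19,22,23,26,27,30,31} = 1⊕1⊕0⊕0⊕1⊕1⊕0⊕1⊕1⊕0⊕1⊕0⊕1⊕0⊕1 = 1
p4 = XOR of data positions {5,6,7,12,13,14,15,20,21,22,23,28,29,30,31} = 0⊕1⊕0⊕1⊕0⊕1⊕0⊕1⊕1⊕0⊕1⊕1⊕0⊕0⊕1 = 0
p8 = XOR of data positions {9,10,11,12,13,14,15,24,25,26,27,28,29,30,31} = 0⊕0⊕1⊕1⊕0⊕1⊕0⊕0⊕0⊕0⊕1⊕1⊕0⊕0⊕1 = 0
p16 = XOR of data positions {17,18,19,20,21,22,23,24,25,26,27,28,29,30,31} = 0⊕1⊕1⊕1⊕1⊕0⊕1⊕0⊕0⊕0⊕1⊕1⊕0⊕0⊕1 = 0
Codeword b1..b31 = 1110010000110100011110100011001

1110010000110100011110100011001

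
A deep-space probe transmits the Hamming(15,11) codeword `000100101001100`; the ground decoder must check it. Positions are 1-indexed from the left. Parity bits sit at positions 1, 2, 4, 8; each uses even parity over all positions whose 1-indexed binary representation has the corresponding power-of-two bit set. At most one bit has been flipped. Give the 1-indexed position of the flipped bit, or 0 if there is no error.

11

s1: b1⊕b3⊕b5⊕b7⊕b9⊕b11⊕b13⊕b15 = 0⊕0⊕0⊕1⊕1⊕0⊕1⊕0 = 1
s2: b2⊕b3⊕b6⊕b7⊕b10⊕b11⊕b14⊕b15 = 0⊕0⊕0⊕1⊕0⊕0⊕0⊕0 = 1
s4: b4⊕b5⊕b6⊕b7⊕b12⊕b13⊕b14⊕b15 = 1⊕0⊕0⊕1⊕1⊕1⊕0⊕0 = 0
s8: b8⊕b9⊕b10⊕b11⊕b12⊕b13⊕b14⊕b15 = 0⊕1⊕0⊕0⊕1⊕1⊕0⊕0 = 1
Syndrome (s8...s1) = 1011 → position 11.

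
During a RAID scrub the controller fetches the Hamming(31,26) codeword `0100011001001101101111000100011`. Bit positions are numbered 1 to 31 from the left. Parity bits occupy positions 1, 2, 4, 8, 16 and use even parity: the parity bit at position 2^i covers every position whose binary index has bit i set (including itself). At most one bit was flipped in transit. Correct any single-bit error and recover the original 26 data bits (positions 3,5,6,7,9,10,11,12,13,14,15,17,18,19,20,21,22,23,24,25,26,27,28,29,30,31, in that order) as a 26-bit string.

00110100110101011000100011

s1: b1⊕b3⊕b5⊕b7⊕b9⊕b11⊕b13⊕b15⊕b17⊕b19⊕b21⊕b23⊕b25⊕b27⊕b29⊕b31 = 0⊕0⊕0⊕1⊕0⊕0⊕1⊕0⊕1⊕1⊕1⊕0⊕0⊕0⊕0⊕1 = 0
s2: b2⊕b3⊕b6⊕b7⊕b10⊕b11⊕b14⊕b15⊕b18⊕b19⊕b22⊕b23⊕b26⊕b27⊕b30⊕b31 = 1⊕0⊕1⊕1⊕1⊕0⊕1⊕0⊕0⊕1⊕1⊕0⊕1⊕0⊕1⊕1 = 0
s4: b4⊕b5⊕b6⊕b7⊕b12⊕b13⊕b14⊕b15⊕b20⊕b21⊕b22⊕b23⊕b28⊕b29⊕b30⊕b31 = 0⊕0⊕1⊕1⊕0⊕1⊕1⊕0⊕1⊕1⊕1⊕0⊕0⊕0⊕1⊕1 = 1
s8: b8⊕b9⊕b10⊕b11⊕b12⊕b13⊕b14⊕b15⊕b24⊕b25⊕b26⊕b27⊕b28⊕b29⊕b30⊕b31 = 0⊕0⊕1⊕0⊕0⊕1⊕1⊕0⊕0⊕0⊕1⊕0⊕0⊕0⊕1⊕1 = 0
s16: b16⊕b17⊕b18⊕b19⊕b20⊕b21⊕b22⊕b23⊕b24⊕b25⊕b26⊕b27⊕b28⊕b29⊕b30⊕b31 = 1⊕1⊕0⊕1⊕1⊕1⊕1⊕0⊕0⊕0⊕1⊕0⊕0⊕0⊕1⊕1 = 1
Syndrome (s16...s1) = 10100 → position 20.
Flip bit 20: corrected codeword = 0100011001001101101011000100011
Data bits at positions 3,5,6,7,9,10,11,12,13,14,15,17,18,19,20,21,22,23,24,25,26,27,28,29,30,31: 00110100110101011000100011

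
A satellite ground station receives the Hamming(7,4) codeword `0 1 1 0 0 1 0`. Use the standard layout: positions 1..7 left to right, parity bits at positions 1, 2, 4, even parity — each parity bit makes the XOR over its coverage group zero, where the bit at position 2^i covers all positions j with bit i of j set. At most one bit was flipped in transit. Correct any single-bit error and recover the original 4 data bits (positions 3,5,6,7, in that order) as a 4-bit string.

1011

s1: b1⊕b3⊕b5⊕b7 = 0⊕1⊕0⊕0 = 1
s2: b2⊕b3⊕b6⊕b7 = 1⊕1⊕1⊕0 = 1
s4: b4⊕b5⊕b6⊕b7 = 0⊕0⊕1⊕0 = 1
Syndrome (s4...s1) = 111 → position 7.
Flip bit 7: corrected codeword = 0110011
Data bits at positions 3,5,6,7: 1011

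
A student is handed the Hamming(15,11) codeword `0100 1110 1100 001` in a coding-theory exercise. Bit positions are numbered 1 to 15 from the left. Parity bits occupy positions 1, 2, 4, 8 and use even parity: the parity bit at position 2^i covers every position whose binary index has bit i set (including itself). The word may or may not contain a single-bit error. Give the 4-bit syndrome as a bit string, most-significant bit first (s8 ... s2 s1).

1010

s1: b1⊕b3⊕b5⊕b7⊕b9⊕b11⊕b13⊕b15 = 0⊕0⊕1⊕1⊕1⊕0⊕0⊕1 = 0
s2: b2⊕b3⊕b6⊕b7⊕b10⊕b11⊕b14⊕b15 = 1⊕0⊕1⊕1⊕1⊕0⊕0⊕1 = 1
s4: b4⊕b5⊕b6⊕b7⊕b12⊕b13⊕b14⊕b15 = 0⊕1⊕1⊕1⊕0⊕0⊕0⊕1 = 0
s8: b8⊕b9⊕b10⊕b11⊕b12⊕b13⊕b14⊕b15 = 0⊕1⊕1⊕0⊕0⊕0⊕0⊕1 = 1
Syndrome (s8...s1) = 1010 → position 10.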